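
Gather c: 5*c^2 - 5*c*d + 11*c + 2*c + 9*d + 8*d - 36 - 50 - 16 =5*c^2 + c*(13 - 5*d) + 17*d - 102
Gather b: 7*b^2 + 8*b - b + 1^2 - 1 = 7*b^2 + 7*b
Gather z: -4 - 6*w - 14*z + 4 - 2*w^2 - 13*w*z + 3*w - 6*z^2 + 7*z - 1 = -2*w^2 - 3*w - 6*z^2 + z*(-13*w - 7) - 1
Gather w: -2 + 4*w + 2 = 4*w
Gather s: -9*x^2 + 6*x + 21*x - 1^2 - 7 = -9*x^2 + 27*x - 8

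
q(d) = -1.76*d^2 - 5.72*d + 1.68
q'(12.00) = -47.96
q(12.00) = -320.40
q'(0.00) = -5.72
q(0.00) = 1.68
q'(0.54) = -7.62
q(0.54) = -1.92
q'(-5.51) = 13.68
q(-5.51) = -20.24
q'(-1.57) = -0.19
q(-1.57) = 6.32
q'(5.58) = -25.36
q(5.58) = -85.04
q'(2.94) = -16.07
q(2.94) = -30.35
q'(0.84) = -8.68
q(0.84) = -4.37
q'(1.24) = -10.08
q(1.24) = -8.12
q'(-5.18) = 12.51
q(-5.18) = -15.92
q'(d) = -3.52*d - 5.72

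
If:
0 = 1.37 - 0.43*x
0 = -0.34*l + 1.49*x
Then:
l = 13.96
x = 3.19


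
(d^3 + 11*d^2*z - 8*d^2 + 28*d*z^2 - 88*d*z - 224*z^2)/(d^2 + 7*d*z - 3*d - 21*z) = (d^2 + 4*d*z - 8*d - 32*z)/(d - 3)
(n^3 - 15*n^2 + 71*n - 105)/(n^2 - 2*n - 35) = (n^2 - 8*n + 15)/(n + 5)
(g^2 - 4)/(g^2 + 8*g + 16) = (g^2 - 4)/(g^2 + 8*g + 16)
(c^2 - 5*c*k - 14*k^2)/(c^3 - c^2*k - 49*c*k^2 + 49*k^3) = (c + 2*k)/(c^2 + 6*c*k - 7*k^2)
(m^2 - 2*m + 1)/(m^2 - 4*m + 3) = (m - 1)/(m - 3)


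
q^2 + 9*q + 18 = (q + 3)*(q + 6)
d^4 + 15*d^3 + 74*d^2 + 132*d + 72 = (d + 1)*(d + 2)*(d + 6)^2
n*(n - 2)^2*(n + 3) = n^4 - n^3 - 8*n^2 + 12*n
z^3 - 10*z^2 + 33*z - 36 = (z - 4)*(z - 3)^2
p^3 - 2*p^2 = p^2*(p - 2)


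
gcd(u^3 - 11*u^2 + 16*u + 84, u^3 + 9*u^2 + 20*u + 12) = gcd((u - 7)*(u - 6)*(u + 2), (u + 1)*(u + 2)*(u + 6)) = u + 2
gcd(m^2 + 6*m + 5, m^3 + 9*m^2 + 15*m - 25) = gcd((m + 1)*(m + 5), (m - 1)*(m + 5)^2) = m + 5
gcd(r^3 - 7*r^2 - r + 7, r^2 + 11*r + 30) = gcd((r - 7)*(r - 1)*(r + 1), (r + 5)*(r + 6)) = 1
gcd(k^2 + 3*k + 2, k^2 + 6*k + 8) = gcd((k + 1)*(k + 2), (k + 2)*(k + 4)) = k + 2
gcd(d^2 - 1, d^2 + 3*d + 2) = d + 1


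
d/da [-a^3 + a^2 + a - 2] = -3*a^2 + 2*a + 1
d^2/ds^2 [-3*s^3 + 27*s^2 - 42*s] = 54 - 18*s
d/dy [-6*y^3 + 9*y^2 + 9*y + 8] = -18*y^2 + 18*y + 9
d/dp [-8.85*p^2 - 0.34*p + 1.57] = -17.7*p - 0.34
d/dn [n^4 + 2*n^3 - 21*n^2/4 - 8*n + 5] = 4*n^3 + 6*n^2 - 21*n/2 - 8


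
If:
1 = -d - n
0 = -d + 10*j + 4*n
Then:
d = -n - 1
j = -n/2 - 1/10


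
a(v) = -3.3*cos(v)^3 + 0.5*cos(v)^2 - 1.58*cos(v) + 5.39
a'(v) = 9.9*sin(v)*cos(v)^2 - 1.0*sin(v)*cos(v) + 1.58*sin(v)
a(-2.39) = 8.10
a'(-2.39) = -5.19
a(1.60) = 5.44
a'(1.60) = 1.62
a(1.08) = 4.41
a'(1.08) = 2.92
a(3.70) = 9.10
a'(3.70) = -5.06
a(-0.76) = 3.25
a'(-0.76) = -4.17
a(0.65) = 2.78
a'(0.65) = 4.27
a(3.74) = 8.90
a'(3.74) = -5.16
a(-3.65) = 9.35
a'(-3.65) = 4.87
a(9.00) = 9.74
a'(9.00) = 4.41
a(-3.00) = 10.65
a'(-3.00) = -1.73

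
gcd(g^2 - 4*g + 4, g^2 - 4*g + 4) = g^2 - 4*g + 4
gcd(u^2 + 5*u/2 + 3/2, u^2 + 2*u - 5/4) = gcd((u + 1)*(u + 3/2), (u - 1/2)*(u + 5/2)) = 1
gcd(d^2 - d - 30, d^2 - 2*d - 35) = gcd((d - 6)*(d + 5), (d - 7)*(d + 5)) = d + 5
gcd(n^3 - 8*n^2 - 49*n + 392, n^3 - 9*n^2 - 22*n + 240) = n - 8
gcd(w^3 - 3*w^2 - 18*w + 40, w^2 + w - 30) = w - 5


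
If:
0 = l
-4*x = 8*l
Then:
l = 0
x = 0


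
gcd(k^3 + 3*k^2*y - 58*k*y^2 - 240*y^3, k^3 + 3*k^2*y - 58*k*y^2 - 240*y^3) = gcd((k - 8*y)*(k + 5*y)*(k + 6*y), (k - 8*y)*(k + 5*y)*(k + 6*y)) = -k^3 - 3*k^2*y + 58*k*y^2 + 240*y^3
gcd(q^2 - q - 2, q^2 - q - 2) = q^2 - q - 2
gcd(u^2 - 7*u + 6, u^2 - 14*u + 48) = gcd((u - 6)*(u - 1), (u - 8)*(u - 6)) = u - 6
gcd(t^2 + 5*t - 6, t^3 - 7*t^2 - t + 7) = t - 1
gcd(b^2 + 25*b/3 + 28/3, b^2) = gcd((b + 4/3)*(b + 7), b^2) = 1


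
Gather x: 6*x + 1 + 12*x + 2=18*x + 3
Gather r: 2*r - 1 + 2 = 2*r + 1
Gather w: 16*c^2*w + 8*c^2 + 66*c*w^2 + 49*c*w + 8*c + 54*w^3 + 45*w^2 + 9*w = 8*c^2 + 8*c + 54*w^3 + w^2*(66*c + 45) + w*(16*c^2 + 49*c + 9)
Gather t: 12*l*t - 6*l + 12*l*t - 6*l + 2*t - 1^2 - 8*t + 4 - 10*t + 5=-12*l + t*(24*l - 16) + 8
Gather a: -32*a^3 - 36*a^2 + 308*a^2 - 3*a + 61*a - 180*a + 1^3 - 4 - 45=-32*a^3 + 272*a^2 - 122*a - 48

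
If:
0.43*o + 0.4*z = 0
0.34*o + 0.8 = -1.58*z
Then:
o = 0.59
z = -0.63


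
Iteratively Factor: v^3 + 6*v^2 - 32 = (v + 4)*(v^2 + 2*v - 8) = (v - 2)*(v + 4)*(v + 4)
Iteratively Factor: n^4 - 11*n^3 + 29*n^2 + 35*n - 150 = (n - 5)*(n^3 - 6*n^2 - n + 30) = (n - 5)*(n - 3)*(n^2 - 3*n - 10) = (n - 5)*(n - 3)*(n + 2)*(n - 5)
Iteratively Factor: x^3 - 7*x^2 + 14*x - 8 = (x - 2)*(x^2 - 5*x + 4) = (x - 2)*(x - 1)*(x - 4)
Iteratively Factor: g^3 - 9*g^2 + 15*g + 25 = (g - 5)*(g^2 - 4*g - 5) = (g - 5)^2*(g + 1)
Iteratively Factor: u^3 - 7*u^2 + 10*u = (u - 5)*(u^2 - 2*u) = u*(u - 5)*(u - 2)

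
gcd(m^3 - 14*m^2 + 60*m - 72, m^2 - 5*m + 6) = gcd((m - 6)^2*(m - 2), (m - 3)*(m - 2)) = m - 2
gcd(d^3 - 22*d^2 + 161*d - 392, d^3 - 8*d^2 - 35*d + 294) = d^2 - 14*d + 49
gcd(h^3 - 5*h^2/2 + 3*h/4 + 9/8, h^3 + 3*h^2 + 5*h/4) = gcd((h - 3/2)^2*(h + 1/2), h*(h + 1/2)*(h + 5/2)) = h + 1/2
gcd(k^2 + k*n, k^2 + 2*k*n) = k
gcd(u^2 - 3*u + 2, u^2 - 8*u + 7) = u - 1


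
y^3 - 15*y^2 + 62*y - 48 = (y - 8)*(y - 6)*(y - 1)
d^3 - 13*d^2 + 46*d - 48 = (d - 8)*(d - 3)*(d - 2)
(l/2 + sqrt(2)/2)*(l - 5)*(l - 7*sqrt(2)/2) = l^3/2 - 5*l^2/2 - 5*sqrt(2)*l^2/4 - 7*l/2 + 25*sqrt(2)*l/4 + 35/2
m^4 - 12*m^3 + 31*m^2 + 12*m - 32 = (m - 8)*(m - 4)*(m - 1)*(m + 1)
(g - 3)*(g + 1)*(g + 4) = g^3 + 2*g^2 - 11*g - 12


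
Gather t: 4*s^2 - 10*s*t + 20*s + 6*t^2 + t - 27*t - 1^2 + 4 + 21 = 4*s^2 + 20*s + 6*t^2 + t*(-10*s - 26) + 24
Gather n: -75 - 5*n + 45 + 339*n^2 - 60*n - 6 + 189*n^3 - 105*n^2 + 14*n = 189*n^3 + 234*n^2 - 51*n - 36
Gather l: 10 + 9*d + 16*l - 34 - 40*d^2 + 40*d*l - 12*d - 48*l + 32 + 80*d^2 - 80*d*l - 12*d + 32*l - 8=40*d^2 - 40*d*l - 15*d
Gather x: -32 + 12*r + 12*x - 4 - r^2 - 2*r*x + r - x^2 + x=-r^2 + 13*r - x^2 + x*(13 - 2*r) - 36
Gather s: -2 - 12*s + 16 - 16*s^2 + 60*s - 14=-16*s^2 + 48*s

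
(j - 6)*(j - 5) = j^2 - 11*j + 30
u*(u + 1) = u^2 + u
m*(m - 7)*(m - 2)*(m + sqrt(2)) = m^4 - 9*m^3 + sqrt(2)*m^3 - 9*sqrt(2)*m^2 + 14*m^2 + 14*sqrt(2)*m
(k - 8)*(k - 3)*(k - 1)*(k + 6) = k^4 - 6*k^3 - 37*k^2 + 186*k - 144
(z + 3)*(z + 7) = z^2 + 10*z + 21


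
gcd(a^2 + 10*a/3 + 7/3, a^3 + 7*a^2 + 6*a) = a + 1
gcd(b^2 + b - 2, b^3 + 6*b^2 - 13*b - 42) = b + 2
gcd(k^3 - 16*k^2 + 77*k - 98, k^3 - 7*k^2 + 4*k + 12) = k - 2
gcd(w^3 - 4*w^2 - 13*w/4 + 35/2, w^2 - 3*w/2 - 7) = w^2 - 3*w/2 - 7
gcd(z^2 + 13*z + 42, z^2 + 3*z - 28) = z + 7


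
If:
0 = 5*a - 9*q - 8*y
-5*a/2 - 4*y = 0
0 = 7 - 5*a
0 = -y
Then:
No Solution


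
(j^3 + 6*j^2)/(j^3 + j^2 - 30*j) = j/(j - 5)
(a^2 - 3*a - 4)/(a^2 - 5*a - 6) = (a - 4)/(a - 6)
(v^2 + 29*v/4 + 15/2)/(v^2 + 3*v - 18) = (v + 5/4)/(v - 3)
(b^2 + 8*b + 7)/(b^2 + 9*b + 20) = (b^2 + 8*b + 7)/(b^2 + 9*b + 20)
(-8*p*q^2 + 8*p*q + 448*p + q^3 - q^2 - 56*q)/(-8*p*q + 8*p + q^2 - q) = (q^2 - q - 56)/(q - 1)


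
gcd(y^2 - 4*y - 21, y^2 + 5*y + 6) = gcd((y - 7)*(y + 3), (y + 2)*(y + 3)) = y + 3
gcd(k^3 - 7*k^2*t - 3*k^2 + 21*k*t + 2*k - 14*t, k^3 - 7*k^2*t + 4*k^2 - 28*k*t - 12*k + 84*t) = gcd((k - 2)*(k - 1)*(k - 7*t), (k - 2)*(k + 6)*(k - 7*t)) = -k^2 + 7*k*t + 2*k - 14*t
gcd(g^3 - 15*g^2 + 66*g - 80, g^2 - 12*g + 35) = g - 5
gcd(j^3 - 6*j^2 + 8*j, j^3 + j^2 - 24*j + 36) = j - 2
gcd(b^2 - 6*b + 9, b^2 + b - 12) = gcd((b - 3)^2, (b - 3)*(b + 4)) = b - 3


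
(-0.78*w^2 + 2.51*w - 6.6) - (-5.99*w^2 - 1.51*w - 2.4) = 5.21*w^2 + 4.02*w - 4.2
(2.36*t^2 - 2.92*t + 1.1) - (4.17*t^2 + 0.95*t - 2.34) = -1.81*t^2 - 3.87*t + 3.44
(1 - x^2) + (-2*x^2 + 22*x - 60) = -3*x^2 + 22*x - 59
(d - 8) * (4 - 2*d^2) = -2*d^3 + 16*d^2 + 4*d - 32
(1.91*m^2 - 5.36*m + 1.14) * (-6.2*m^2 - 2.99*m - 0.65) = -11.842*m^4 + 27.5211*m^3 + 7.7169*m^2 + 0.0754000000000006*m - 0.741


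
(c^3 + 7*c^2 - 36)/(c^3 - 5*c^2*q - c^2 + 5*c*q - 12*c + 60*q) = (-c^2 - 4*c + 12)/(-c^2 + 5*c*q + 4*c - 20*q)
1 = 1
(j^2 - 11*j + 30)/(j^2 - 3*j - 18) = (j - 5)/(j + 3)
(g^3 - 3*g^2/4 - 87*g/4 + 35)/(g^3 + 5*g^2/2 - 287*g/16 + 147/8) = 4*(g^2 + g - 20)/(4*g^2 + 17*g - 42)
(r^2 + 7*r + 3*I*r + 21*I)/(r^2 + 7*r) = (r + 3*I)/r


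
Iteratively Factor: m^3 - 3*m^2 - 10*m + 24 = (m + 3)*(m^2 - 6*m + 8) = (m - 2)*(m + 3)*(m - 4)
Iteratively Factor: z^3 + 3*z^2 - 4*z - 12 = (z + 3)*(z^2 - 4) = (z - 2)*(z + 3)*(z + 2)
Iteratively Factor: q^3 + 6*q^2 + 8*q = (q + 4)*(q^2 + 2*q) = q*(q + 4)*(q + 2)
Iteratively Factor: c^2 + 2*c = (c)*(c + 2)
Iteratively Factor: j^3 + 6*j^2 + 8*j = (j + 4)*(j^2 + 2*j) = j*(j + 4)*(j + 2)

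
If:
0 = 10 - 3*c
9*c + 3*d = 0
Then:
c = 10/3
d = -10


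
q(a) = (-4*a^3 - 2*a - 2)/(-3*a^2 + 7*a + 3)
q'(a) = (6*a - 7)*(-4*a^3 - 2*a - 2)/(-3*a^2 + 7*a + 3)^2 + (-12*a^2 - 2)/(-3*a^2 + 7*a + 3) = 2*(6*a^4 - 28*a^3 - 21*a^2 - 6*a + 4)/(9*a^4 - 42*a^3 + 31*a^2 + 42*a + 9)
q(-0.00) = -0.67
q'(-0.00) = 0.89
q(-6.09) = -6.05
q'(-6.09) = 1.22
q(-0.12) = -0.83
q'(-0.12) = 1.99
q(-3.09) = -2.58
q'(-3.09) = 1.07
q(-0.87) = -0.44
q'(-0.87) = 1.06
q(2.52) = -44.72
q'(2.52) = -277.78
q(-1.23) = -0.78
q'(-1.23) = 0.88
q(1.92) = -6.35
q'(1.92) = -13.92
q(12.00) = 20.11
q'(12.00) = 1.23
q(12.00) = 20.11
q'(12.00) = 1.23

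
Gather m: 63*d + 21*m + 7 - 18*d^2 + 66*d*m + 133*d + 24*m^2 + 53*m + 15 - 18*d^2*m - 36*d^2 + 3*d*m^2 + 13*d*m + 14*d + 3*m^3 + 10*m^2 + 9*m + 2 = -54*d^2 + 210*d + 3*m^3 + m^2*(3*d + 34) + m*(-18*d^2 + 79*d + 83) + 24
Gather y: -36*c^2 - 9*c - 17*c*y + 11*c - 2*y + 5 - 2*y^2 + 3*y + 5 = -36*c^2 + 2*c - 2*y^2 + y*(1 - 17*c) + 10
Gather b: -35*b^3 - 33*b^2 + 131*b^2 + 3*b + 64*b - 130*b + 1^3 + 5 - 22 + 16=-35*b^3 + 98*b^2 - 63*b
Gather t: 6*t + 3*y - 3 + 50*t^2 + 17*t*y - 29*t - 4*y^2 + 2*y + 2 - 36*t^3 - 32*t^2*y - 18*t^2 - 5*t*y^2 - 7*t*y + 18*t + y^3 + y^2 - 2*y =-36*t^3 + t^2*(32 - 32*y) + t*(-5*y^2 + 10*y - 5) + y^3 - 3*y^2 + 3*y - 1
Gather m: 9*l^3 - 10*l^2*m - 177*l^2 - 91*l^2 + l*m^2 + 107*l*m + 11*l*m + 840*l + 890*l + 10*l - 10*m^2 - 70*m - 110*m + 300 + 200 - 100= 9*l^3 - 268*l^2 + 1740*l + m^2*(l - 10) + m*(-10*l^2 + 118*l - 180) + 400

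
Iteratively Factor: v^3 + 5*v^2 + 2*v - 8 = (v + 2)*(v^2 + 3*v - 4) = (v - 1)*(v + 2)*(v + 4)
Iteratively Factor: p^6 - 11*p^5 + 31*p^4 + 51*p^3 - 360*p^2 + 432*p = (p)*(p^5 - 11*p^4 + 31*p^3 + 51*p^2 - 360*p + 432) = p*(p - 3)*(p^4 - 8*p^3 + 7*p^2 + 72*p - 144) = p*(p - 4)*(p - 3)*(p^3 - 4*p^2 - 9*p + 36) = p*(p - 4)*(p - 3)*(p + 3)*(p^2 - 7*p + 12) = p*(p - 4)*(p - 3)^2*(p + 3)*(p - 4)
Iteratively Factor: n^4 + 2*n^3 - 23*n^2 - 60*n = (n - 5)*(n^3 + 7*n^2 + 12*n) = n*(n - 5)*(n^2 + 7*n + 12) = n*(n - 5)*(n + 3)*(n + 4)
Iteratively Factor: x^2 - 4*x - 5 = (x + 1)*(x - 5)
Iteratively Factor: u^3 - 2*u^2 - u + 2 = (u - 2)*(u^2 - 1) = (u - 2)*(u - 1)*(u + 1)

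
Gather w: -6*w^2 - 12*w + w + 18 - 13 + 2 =-6*w^2 - 11*w + 7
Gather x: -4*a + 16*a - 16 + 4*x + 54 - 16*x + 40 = 12*a - 12*x + 78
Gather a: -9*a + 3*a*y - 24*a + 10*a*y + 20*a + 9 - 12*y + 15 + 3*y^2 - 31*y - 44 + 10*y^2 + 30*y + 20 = a*(13*y - 13) + 13*y^2 - 13*y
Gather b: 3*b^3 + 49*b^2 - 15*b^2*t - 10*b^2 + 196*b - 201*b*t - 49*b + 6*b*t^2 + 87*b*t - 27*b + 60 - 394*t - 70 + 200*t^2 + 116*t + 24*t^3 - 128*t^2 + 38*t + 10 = 3*b^3 + b^2*(39 - 15*t) + b*(6*t^2 - 114*t + 120) + 24*t^3 + 72*t^2 - 240*t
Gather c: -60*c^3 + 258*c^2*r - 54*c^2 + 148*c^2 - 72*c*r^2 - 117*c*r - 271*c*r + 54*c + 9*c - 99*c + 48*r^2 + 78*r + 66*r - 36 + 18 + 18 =-60*c^3 + c^2*(258*r + 94) + c*(-72*r^2 - 388*r - 36) + 48*r^2 + 144*r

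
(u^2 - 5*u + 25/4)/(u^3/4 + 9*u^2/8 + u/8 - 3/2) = 2*(4*u^2 - 20*u + 25)/(2*u^3 + 9*u^2 + u - 12)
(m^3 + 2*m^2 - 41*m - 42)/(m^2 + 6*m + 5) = (m^2 + m - 42)/(m + 5)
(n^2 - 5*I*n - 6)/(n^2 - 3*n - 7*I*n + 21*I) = (n^2 - 5*I*n - 6)/(n^2 - 3*n - 7*I*n + 21*I)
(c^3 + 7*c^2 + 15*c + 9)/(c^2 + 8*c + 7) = (c^2 + 6*c + 9)/(c + 7)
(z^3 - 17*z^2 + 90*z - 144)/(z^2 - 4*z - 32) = (z^2 - 9*z + 18)/(z + 4)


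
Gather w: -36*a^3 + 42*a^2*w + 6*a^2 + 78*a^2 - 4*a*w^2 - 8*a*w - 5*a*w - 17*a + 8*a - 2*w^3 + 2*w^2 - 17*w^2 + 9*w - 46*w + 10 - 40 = -36*a^3 + 84*a^2 - 9*a - 2*w^3 + w^2*(-4*a - 15) + w*(42*a^2 - 13*a - 37) - 30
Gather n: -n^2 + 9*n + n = -n^2 + 10*n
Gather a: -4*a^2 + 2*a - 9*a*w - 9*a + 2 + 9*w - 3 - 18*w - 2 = -4*a^2 + a*(-9*w - 7) - 9*w - 3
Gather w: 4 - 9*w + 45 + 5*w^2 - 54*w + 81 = 5*w^2 - 63*w + 130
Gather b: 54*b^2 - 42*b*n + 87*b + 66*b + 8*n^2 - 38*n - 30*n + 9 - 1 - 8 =54*b^2 + b*(153 - 42*n) + 8*n^2 - 68*n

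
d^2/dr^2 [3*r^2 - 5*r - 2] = 6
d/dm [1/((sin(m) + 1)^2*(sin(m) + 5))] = -(3*sin(m) + 11)*cos(m)/((sin(m) + 1)^3*(sin(m) + 5)^2)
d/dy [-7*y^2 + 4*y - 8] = 4 - 14*y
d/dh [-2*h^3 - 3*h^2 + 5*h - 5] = -6*h^2 - 6*h + 5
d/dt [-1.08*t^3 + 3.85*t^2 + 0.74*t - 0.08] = -3.24*t^2 + 7.7*t + 0.74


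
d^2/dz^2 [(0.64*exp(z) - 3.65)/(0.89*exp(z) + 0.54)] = (1.940814 - 3.198749*exp(z))*exp(z)/(0.704969*exp(3*z) + 1.283202*exp(2*z) + 0.778572*exp(z) + 0.157464)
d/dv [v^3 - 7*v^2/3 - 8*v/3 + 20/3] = 3*v^2 - 14*v/3 - 8/3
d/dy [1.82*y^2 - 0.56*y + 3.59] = 3.64*y - 0.56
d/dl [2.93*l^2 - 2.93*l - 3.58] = 5.86*l - 2.93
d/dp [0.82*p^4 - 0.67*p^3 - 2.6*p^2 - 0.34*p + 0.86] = 3.28*p^3 - 2.01*p^2 - 5.2*p - 0.34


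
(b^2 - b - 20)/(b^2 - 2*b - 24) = (b - 5)/(b - 6)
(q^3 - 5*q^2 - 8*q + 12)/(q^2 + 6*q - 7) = (q^2 - 4*q - 12)/(q + 7)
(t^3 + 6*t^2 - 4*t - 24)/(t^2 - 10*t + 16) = (t^2 + 8*t + 12)/(t - 8)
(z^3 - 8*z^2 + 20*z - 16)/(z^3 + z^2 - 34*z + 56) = (z - 2)/(z + 7)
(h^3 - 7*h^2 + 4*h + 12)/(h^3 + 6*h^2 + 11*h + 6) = (h^2 - 8*h + 12)/(h^2 + 5*h + 6)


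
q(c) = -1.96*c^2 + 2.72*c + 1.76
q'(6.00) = -20.80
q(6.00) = -52.48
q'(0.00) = 2.72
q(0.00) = 1.76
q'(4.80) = -16.10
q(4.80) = -30.34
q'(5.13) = -17.39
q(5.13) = -35.87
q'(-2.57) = 12.79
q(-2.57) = -18.18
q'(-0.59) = 5.03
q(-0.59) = -0.53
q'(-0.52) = 4.76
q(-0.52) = -0.18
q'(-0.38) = 4.21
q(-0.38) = 0.44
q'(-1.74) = 9.54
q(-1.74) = -8.91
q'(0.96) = -1.04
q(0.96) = 2.56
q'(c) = 2.72 - 3.92*c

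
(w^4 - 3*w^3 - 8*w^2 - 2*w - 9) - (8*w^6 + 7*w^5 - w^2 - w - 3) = -8*w^6 - 7*w^5 + w^4 - 3*w^3 - 7*w^2 - w - 6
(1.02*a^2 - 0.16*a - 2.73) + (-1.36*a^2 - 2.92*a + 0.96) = -0.34*a^2 - 3.08*a - 1.77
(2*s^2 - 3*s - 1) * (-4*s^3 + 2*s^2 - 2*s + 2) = -8*s^5 + 16*s^4 - 6*s^3 + 8*s^2 - 4*s - 2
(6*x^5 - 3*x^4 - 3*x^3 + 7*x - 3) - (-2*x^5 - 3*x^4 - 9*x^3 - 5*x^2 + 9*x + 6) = 8*x^5 + 6*x^3 + 5*x^2 - 2*x - 9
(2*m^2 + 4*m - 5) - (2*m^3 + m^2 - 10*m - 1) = -2*m^3 + m^2 + 14*m - 4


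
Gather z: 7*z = 7*z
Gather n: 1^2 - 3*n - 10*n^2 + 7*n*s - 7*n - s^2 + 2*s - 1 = -10*n^2 + n*(7*s - 10) - s^2 + 2*s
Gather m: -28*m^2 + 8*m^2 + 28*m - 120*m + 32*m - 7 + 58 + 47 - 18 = -20*m^2 - 60*m + 80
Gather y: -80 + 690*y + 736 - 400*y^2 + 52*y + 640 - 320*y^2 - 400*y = -720*y^2 + 342*y + 1296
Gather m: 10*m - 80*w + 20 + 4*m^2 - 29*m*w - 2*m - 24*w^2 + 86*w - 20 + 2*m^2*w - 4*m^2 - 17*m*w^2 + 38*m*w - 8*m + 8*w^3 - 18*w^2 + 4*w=2*m^2*w + m*(-17*w^2 + 9*w) + 8*w^3 - 42*w^2 + 10*w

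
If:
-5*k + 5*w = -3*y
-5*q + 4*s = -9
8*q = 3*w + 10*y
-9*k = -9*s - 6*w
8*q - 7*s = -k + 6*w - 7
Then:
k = 4227/806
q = 4543/1209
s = 5917/2418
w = 1691/403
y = 325/186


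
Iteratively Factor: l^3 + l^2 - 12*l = (l)*(l^2 + l - 12) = l*(l + 4)*(l - 3)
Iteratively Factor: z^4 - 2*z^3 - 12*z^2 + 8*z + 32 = (z - 4)*(z^3 + 2*z^2 - 4*z - 8) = (z - 4)*(z + 2)*(z^2 - 4) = (z - 4)*(z - 2)*(z + 2)*(z + 2)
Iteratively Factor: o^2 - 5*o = (o - 5)*(o)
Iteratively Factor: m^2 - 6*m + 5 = (m - 5)*(m - 1)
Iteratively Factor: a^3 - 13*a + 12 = (a - 3)*(a^2 + 3*a - 4) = (a - 3)*(a - 1)*(a + 4)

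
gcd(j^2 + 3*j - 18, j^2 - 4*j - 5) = 1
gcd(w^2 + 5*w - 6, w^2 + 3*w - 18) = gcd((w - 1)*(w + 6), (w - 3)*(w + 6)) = w + 6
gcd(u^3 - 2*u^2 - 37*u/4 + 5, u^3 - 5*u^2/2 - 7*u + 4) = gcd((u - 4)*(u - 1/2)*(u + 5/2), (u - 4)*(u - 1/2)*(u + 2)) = u^2 - 9*u/2 + 2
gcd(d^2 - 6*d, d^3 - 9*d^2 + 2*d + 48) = 1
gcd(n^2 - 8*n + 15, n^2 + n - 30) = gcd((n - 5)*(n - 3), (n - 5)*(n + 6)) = n - 5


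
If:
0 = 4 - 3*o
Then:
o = 4/3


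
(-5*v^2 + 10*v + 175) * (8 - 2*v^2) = 10*v^4 - 20*v^3 - 390*v^2 + 80*v + 1400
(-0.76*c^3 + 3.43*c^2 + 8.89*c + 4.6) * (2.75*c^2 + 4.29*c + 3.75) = -2.09*c^5 + 6.1721*c^4 + 36.3122*c^3 + 63.6506*c^2 + 53.0715*c + 17.25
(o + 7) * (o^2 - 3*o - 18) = o^3 + 4*o^2 - 39*o - 126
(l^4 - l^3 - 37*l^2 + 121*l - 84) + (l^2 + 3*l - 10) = l^4 - l^3 - 36*l^2 + 124*l - 94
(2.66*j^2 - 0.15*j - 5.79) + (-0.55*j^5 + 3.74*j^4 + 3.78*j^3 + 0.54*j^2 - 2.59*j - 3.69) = -0.55*j^5 + 3.74*j^4 + 3.78*j^3 + 3.2*j^2 - 2.74*j - 9.48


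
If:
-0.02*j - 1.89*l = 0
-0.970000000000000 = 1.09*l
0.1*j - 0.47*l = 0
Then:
No Solution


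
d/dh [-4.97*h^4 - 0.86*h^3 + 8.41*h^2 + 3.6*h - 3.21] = -19.88*h^3 - 2.58*h^2 + 16.82*h + 3.6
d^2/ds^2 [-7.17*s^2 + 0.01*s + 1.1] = -14.3400000000000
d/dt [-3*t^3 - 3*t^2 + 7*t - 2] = -9*t^2 - 6*t + 7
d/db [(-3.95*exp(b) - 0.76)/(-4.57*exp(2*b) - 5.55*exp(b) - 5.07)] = (-18.0515*exp(2*b) - 6.9464*exp(b) + 15.8085)*exp(b)/(20.8849*exp(4*b) + 50.727*exp(3*b) + 77.1423*exp(2*b) + 56.277*exp(b) + 25.7049)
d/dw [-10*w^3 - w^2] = 2*w*(-15*w - 1)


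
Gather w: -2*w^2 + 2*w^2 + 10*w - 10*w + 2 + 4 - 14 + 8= 0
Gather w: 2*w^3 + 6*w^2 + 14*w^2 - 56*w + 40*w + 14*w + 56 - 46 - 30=2*w^3 + 20*w^2 - 2*w - 20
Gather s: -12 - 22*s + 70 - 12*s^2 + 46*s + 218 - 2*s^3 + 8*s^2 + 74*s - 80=-2*s^3 - 4*s^2 + 98*s + 196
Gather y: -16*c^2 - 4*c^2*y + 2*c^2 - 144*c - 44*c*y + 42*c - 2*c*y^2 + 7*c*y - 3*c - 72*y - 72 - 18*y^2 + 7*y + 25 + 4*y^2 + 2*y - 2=-14*c^2 - 105*c + y^2*(-2*c - 14) + y*(-4*c^2 - 37*c - 63) - 49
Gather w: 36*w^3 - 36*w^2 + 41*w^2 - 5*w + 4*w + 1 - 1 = 36*w^3 + 5*w^2 - w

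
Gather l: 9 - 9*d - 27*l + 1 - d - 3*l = -10*d - 30*l + 10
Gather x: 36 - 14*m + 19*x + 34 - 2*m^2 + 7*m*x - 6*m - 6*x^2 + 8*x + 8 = -2*m^2 - 20*m - 6*x^2 + x*(7*m + 27) + 78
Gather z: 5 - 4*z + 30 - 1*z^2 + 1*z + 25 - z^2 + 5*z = -2*z^2 + 2*z + 60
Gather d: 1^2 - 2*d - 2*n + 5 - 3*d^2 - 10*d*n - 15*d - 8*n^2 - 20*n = -3*d^2 + d*(-10*n - 17) - 8*n^2 - 22*n + 6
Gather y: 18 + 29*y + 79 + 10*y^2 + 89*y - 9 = 10*y^2 + 118*y + 88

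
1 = 1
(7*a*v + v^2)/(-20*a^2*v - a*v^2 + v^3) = (7*a + v)/(-20*a^2 - a*v + v^2)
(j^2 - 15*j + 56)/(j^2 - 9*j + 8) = (j - 7)/(j - 1)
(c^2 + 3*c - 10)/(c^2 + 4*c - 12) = (c + 5)/(c + 6)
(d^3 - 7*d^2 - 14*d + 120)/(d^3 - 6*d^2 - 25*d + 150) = (d + 4)/(d + 5)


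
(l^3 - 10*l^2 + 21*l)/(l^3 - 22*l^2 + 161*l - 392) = l*(l - 3)/(l^2 - 15*l + 56)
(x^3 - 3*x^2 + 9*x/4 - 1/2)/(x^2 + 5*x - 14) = (x^2 - x + 1/4)/(x + 7)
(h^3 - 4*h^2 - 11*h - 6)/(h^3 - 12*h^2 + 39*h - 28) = (h^3 - 4*h^2 - 11*h - 6)/(h^3 - 12*h^2 + 39*h - 28)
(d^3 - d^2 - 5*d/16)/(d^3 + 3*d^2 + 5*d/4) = (16*d^2 - 16*d - 5)/(4*(4*d^2 + 12*d + 5))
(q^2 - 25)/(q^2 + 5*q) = (q - 5)/q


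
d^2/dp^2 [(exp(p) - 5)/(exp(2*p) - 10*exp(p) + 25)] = (exp(p) + 5)*exp(p)/(exp(3*p) - 15*exp(2*p) + 75*exp(p) - 125)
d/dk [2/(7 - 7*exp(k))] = 1/(14*sinh(k/2)^2)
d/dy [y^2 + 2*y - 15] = 2*y + 2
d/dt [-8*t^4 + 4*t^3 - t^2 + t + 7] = -32*t^3 + 12*t^2 - 2*t + 1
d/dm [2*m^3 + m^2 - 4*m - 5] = 6*m^2 + 2*m - 4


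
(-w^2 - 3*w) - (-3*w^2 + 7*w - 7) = 2*w^2 - 10*w + 7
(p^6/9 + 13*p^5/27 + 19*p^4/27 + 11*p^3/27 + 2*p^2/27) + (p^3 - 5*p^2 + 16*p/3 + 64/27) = p^6/9 + 13*p^5/27 + 19*p^4/27 + 38*p^3/27 - 133*p^2/27 + 16*p/3 + 64/27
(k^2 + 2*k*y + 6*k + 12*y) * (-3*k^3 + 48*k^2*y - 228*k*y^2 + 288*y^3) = -3*k^5 + 42*k^4*y - 18*k^4 - 132*k^3*y^2 + 252*k^3*y - 168*k^2*y^3 - 792*k^2*y^2 + 576*k*y^4 - 1008*k*y^3 + 3456*y^4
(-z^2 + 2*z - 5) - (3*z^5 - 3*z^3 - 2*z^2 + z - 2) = -3*z^5 + 3*z^3 + z^2 + z - 3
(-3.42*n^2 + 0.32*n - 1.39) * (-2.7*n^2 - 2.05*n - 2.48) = 9.234*n^4 + 6.147*n^3 + 11.5786*n^2 + 2.0559*n + 3.4472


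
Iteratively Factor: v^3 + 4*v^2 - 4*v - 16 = (v + 2)*(v^2 + 2*v - 8) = (v - 2)*(v + 2)*(v + 4)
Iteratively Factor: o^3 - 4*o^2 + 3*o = (o - 1)*(o^2 - 3*o) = (o - 3)*(o - 1)*(o)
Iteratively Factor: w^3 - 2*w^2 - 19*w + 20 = (w + 4)*(w^2 - 6*w + 5) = (w - 5)*(w + 4)*(w - 1)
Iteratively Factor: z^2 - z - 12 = (z + 3)*(z - 4)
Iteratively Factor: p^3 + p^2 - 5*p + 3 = (p - 1)*(p^2 + 2*p - 3) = (p - 1)*(p + 3)*(p - 1)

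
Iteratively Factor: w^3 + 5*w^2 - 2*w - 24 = (w + 3)*(w^2 + 2*w - 8) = (w + 3)*(w + 4)*(w - 2)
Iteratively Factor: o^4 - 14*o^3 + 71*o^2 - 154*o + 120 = (o - 4)*(o^3 - 10*o^2 + 31*o - 30) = (o - 4)*(o - 3)*(o^2 - 7*o + 10) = (o - 5)*(o - 4)*(o - 3)*(o - 2)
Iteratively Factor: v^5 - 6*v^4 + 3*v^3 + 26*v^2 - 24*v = (v + 2)*(v^4 - 8*v^3 + 19*v^2 - 12*v) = v*(v + 2)*(v^3 - 8*v^2 + 19*v - 12) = v*(v - 3)*(v + 2)*(v^2 - 5*v + 4) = v*(v - 3)*(v - 1)*(v + 2)*(v - 4)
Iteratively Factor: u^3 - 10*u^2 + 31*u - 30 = (u - 3)*(u^2 - 7*u + 10) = (u - 5)*(u - 3)*(u - 2)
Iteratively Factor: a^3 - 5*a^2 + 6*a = (a - 2)*(a^2 - 3*a) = (a - 3)*(a - 2)*(a)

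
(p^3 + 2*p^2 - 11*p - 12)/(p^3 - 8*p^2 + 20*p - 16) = (p^3 + 2*p^2 - 11*p - 12)/(p^3 - 8*p^2 + 20*p - 16)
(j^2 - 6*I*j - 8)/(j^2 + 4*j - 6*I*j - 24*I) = (j^2 - 6*I*j - 8)/(j^2 + j*(4 - 6*I) - 24*I)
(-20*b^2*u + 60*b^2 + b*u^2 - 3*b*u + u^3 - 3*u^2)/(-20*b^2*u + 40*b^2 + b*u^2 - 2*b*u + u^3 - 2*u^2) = (u - 3)/(u - 2)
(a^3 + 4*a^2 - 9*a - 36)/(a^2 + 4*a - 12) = (a^3 + 4*a^2 - 9*a - 36)/(a^2 + 4*a - 12)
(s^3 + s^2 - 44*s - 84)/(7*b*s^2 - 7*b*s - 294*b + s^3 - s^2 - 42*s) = (s + 2)/(7*b + s)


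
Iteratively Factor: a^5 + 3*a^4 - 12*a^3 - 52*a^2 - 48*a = (a + 2)*(a^4 + a^3 - 14*a^2 - 24*a) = (a + 2)^2*(a^3 - a^2 - 12*a) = (a + 2)^2*(a + 3)*(a^2 - 4*a) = a*(a + 2)^2*(a + 3)*(a - 4)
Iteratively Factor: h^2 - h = (h - 1)*(h)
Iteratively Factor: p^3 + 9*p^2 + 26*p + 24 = (p + 2)*(p^2 + 7*p + 12) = (p + 2)*(p + 4)*(p + 3)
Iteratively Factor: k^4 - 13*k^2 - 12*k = (k + 1)*(k^3 - k^2 - 12*k) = (k + 1)*(k + 3)*(k^2 - 4*k) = (k - 4)*(k + 1)*(k + 3)*(k)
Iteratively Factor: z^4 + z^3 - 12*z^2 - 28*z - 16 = (z + 2)*(z^3 - z^2 - 10*z - 8) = (z - 4)*(z + 2)*(z^2 + 3*z + 2) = (z - 4)*(z + 1)*(z + 2)*(z + 2)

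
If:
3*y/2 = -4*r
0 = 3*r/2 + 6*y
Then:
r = 0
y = 0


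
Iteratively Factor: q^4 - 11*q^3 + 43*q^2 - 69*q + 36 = (q - 3)*(q^3 - 8*q^2 + 19*q - 12) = (q - 4)*(q - 3)*(q^2 - 4*q + 3) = (q - 4)*(q - 3)^2*(q - 1)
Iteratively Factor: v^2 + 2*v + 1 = (v + 1)*(v + 1)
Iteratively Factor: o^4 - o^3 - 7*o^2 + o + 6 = (o + 2)*(o^3 - 3*o^2 - o + 3) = (o + 1)*(o + 2)*(o^2 - 4*o + 3) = (o - 3)*(o + 1)*(o + 2)*(o - 1)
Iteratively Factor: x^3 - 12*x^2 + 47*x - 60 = (x - 5)*(x^2 - 7*x + 12) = (x - 5)*(x - 3)*(x - 4)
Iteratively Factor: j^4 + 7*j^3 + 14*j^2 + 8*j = (j + 4)*(j^3 + 3*j^2 + 2*j) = j*(j + 4)*(j^2 + 3*j + 2) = j*(j + 1)*(j + 4)*(j + 2)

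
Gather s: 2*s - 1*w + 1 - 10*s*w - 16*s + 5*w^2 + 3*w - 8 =s*(-10*w - 14) + 5*w^2 + 2*w - 7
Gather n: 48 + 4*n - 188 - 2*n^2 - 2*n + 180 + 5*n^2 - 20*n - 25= 3*n^2 - 18*n + 15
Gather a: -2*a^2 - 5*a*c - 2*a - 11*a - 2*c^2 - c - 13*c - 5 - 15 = -2*a^2 + a*(-5*c - 13) - 2*c^2 - 14*c - 20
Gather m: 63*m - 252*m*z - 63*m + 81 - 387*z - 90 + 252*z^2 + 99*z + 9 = -252*m*z + 252*z^2 - 288*z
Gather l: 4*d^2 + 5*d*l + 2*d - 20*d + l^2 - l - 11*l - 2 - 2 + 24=4*d^2 - 18*d + l^2 + l*(5*d - 12) + 20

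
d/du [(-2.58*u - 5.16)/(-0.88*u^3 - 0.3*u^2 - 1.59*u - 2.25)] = (2.2704*u^3 + 0.774*u^2 + 4.1022*u - (2.58*u + 5.16)*(2.64*u^2 + 0.6*u + 1.59) + 5.805)/(0.88*u^3 + 0.3*u^2 + 1.59*u + 2.25)^2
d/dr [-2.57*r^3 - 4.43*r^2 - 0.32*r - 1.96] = -7.71*r^2 - 8.86*r - 0.32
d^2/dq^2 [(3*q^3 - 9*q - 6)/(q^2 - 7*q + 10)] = 216/(q^3 - 15*q^2 + 75*q - 125)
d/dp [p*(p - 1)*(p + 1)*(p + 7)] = 4*p^3 + 21*p^2 - 2*p - 7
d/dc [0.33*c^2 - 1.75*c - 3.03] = 0.66*c - 1.75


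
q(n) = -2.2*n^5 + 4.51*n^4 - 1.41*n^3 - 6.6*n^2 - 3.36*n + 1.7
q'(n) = -11.0*n^4 + 18.04*n^3 - 4.23*n^2 - 13.2*n - 3.36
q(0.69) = -3.55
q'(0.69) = -11.05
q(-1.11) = 9.78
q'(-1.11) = -35.29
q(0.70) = -3.66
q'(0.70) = -11.13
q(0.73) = -3.99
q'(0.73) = -11.36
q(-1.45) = 31.03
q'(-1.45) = -96.74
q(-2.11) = 174.05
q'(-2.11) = -381.84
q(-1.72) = 67.72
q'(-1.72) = -181.24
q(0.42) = -0.87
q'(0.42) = -8.66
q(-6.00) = 23040.98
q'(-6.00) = -18229.08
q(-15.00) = 1902269.60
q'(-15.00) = -618517.11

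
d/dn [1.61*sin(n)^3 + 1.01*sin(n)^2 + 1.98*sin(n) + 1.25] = (4.83*sin(n)^2 + 2.02*sin(n) + 1.98)*cos(n)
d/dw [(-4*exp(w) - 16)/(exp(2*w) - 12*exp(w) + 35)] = 4*(2*(exp(w) - 6)*(exp(w) + 4) - exp(2*w) + 12*exp(w) - 35)*exp(w)/(exp(2*w) - 12*exp(w) + 35)^2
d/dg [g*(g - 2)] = 2*g - 2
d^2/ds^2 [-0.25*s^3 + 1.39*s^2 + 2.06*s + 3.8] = 2.78 - 1.5*s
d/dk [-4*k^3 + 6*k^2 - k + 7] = -12*k^2 + 12*k - 1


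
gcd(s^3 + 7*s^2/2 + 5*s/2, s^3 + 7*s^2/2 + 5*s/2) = s^3 + 7*s^2/2 + 5*s/2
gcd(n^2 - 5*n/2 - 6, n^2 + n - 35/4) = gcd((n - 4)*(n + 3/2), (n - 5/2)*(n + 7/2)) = 1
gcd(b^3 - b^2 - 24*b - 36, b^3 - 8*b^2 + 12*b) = b - 6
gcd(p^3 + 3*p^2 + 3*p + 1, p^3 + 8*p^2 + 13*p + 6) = p^2 + 2*p + 1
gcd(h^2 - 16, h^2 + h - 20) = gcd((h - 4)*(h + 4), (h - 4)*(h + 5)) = h - 4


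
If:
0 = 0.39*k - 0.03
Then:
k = 0.08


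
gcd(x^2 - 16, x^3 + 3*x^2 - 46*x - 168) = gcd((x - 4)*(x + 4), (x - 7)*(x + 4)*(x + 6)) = x + 4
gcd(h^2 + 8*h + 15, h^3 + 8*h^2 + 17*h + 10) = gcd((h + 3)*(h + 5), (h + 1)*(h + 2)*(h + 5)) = h + 5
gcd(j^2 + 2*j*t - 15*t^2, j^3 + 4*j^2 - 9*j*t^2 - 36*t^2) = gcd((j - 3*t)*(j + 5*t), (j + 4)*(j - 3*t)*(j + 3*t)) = -j + 3*t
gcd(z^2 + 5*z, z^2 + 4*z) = z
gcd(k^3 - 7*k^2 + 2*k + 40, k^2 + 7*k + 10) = k + 2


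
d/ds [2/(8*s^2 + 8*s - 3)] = 16*(-2*s - 1)/(8*s^2 + 8*s - 3)^2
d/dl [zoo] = 0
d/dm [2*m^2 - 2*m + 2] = 4*m - 2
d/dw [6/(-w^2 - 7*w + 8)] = 6*(2*w + 7)/(w^2 + 7*w - 8)^2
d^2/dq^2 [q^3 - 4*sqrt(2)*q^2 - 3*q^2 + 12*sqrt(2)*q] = 6*q - 8*sqrt(2) - 6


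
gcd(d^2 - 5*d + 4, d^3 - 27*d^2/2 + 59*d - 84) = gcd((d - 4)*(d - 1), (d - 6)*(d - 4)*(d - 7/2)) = d - 4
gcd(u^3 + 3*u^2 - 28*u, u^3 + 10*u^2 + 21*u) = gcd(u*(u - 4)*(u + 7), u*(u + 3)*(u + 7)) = u^2 + 7*u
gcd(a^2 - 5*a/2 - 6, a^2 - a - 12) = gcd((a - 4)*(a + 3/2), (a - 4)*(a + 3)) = a - 4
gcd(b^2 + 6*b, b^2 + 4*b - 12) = b + 6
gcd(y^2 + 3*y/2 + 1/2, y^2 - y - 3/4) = y + 1/2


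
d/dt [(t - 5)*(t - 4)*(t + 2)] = 3*t^2 - 14*t + 2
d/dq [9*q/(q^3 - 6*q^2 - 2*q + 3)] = 9*(-2*q^3 + 6*q^2 + 3)/(q^6 - 12*q^5 + 32*q^4 + 30*q^3 - 32*q^2 - 12*q + 9)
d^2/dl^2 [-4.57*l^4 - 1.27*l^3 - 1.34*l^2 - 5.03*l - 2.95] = -54.84*l^2 - 7.62*l - 2.68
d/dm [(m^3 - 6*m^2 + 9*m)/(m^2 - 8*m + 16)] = (m^3 - 12*m^2 + 39*m - 36)/(m^3 - 12*m^2 + 48*m - 64)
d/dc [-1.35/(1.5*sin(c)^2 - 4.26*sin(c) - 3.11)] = (4.05*sin(c) - 5.751)*cos(c)/(-1.5*sin(c)^2 + 4.26*sin(c) + 3.11)^2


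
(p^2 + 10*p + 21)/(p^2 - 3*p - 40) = (p^2 + 10*p + 21)/(p^2 - 3*p - 40)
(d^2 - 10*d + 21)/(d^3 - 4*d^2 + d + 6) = (d - 7)/(d^2 - d - 2)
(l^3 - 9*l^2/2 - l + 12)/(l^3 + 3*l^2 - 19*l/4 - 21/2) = 2*(l - 4)/(2*l + 7)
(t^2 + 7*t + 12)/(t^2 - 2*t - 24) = (t + 3)/(t - 6)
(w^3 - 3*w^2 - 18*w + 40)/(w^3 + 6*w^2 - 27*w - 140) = (w - 2)/(w + 7)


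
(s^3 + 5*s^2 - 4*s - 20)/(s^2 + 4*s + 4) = (s^2 + 3*s - 10)/(s + 2)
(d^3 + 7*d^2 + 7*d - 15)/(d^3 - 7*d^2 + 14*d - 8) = (d^2 + 8*d + 15)/(d^2 - 6*d + 8)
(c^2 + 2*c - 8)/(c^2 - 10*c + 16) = (c + 4)/(c - 8)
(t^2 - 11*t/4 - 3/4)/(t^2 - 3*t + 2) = (4*t^2 - 11*t - 3)/(4*(t^2 - 3*t + 2))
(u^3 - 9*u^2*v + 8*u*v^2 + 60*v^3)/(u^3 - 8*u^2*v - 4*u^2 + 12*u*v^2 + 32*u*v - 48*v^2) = (u^2 - 3*u*v - 10*v^2)/(u^2 - 2*u*v - 4*u + 8*v)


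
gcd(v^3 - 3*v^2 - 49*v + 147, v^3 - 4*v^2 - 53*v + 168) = v^2 + 4*v - 21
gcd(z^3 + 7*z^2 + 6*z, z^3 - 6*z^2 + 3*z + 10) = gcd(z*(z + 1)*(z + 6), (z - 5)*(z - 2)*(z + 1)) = z + 1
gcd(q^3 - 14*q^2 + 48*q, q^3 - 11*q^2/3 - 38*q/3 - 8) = q - 6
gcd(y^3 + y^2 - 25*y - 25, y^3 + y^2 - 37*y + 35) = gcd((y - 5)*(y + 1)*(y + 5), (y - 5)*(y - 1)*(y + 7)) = y - 5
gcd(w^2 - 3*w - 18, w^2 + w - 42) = w - 6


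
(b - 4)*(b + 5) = b^2 + b - 20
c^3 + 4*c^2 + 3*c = c*(c + 1)*(c + 3)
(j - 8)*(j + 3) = j^2 - 5*j - 24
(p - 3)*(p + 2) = p^2 - p - 6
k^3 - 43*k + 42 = (k - 6)*(k - 1)*(k + 7)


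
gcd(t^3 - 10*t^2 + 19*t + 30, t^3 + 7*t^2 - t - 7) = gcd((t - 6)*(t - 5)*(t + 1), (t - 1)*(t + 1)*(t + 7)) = t + 1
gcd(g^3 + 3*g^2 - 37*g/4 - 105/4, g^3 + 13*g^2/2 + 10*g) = g + 5/2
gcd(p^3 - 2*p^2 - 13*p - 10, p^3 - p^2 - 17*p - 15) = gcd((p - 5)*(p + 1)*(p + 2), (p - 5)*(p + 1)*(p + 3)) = p^2 - 4*p - 5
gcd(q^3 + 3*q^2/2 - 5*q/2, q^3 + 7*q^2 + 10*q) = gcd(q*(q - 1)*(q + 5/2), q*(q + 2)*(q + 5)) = q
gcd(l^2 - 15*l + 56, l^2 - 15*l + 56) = l^2 - 15*l + 56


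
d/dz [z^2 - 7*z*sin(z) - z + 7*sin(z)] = -7*z*cos(z) + 2*z + 7*sqrt(2)*cos(z + pi/4) - 1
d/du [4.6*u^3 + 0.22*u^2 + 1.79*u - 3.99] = 13.8*u^2 + 0.44*u + 1.79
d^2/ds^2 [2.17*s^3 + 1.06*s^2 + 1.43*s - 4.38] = 13.02*s + 2.12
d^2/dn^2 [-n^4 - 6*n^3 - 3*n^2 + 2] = -12*n^2 - 36*n - 6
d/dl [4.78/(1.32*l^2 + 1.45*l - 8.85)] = (-12.6192*l - 6.931)/(1.32*l^2 + 1.45*l - 8.85)^2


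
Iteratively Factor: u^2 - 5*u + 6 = (u - 3)*(u - 2)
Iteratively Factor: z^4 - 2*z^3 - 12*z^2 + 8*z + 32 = (z - 2)*(z^3 - 12*z - 16) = (z - 4)*(z - 2)*(z^2 + 4*z + 4) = (z - 4)*(z - 2)*(z + 2)*(z + 2)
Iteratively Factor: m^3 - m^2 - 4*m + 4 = (m + 2)*(m^2 - 3*m + 2) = (m - 1)*(m + 2)*(m - 2)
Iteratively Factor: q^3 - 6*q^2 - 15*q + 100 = (q - 5)*(q^2 - q - 20) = (q - 5)*(q + 4)*(q - 5)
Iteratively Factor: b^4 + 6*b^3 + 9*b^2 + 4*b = (b + 1)*(b^3 + 5*b^2 + 4*b) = (b + 1)*(b + 4)*(b^2 + b) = b*(b + 1)*(b + 4)*(b + 1)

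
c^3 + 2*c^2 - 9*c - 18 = (c - 3)*(c + 2)*(c + 3)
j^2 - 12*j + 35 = (j - 7)*(j - 5)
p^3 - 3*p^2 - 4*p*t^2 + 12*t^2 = (p - 3)*(p - 2*t)*(p + 2*t)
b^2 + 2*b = b*(b + 2)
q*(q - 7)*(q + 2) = q^3 - 5*q^2 - 14*q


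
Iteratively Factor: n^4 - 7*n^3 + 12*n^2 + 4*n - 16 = (n - 2)*(n^3 - 5*n^2 + 2*n + 8) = (n - 4)*(n - 2)*(n^2 - n - 2) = (n - 4)*(n - 2)*(n + 1)*(n - 2)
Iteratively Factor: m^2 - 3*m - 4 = (m + 1)*(m - 4)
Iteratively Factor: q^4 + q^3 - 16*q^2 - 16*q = (q - 4)*(q^3 + 5*q^2 + 4*q) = q*(q - 4)*(q^2 + 5*q + 4) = q*(q - 4)*(q + 4)*(q + 1)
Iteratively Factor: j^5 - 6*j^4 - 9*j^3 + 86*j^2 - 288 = (j + 2)*(j^4 - 8*j^3 + 7*j^2 + 72*j - 144) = (j - 4)*(j + 2)*(j^3 - 4*j^2 - 9*j + 36) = (j - 4)*(j + 2)*(j + 3)*(j^2 - 7*j + 12) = (j - 4)*(j - 3)*(j + 2)*(j + 3)*(j - 4)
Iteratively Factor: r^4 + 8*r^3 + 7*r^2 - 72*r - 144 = (r - 3)*(r^3 + 11*r^2 + 40*r + 48) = (r - 3)*(r + 3)*(r^2 + 8*r + 16) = (r - 3)*(r + 3)*(r + 4)*(r + 4)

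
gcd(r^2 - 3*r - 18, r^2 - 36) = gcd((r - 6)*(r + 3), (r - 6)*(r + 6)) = r - 6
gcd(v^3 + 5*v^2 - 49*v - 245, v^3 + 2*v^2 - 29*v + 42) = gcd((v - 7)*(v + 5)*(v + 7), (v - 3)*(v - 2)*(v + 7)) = v + 7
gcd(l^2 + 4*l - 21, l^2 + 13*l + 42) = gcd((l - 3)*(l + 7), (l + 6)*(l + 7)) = l + 7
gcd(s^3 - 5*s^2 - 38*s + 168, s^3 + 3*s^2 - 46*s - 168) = s^2 - s - 42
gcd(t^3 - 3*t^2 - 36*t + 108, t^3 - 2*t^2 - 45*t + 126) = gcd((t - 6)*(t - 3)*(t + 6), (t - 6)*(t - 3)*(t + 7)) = t^2 - 9*t + 18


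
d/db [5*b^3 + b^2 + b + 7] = 15*b^2 + 2*b + 1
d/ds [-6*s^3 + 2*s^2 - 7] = 2*s*(2 - 9*s)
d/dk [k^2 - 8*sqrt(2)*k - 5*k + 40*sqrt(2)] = 2*k - 8*sqrt(2) - 5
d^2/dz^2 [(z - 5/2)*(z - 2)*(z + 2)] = 6*z - 5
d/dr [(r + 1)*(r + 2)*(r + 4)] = 3*r^2 + 14*r + 14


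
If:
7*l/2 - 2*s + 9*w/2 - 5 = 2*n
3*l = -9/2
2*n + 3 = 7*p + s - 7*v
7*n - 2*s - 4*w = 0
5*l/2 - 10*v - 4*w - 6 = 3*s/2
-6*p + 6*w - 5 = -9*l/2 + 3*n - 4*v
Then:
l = -3/2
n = 16570/9723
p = -32339/25928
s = -544/9723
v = -56283/25928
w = 19513/6482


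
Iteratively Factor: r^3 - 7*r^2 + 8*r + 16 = (r + 1)*(r^2 - 8*r + 16) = (r - 4)*(r + 1)*(r - 4)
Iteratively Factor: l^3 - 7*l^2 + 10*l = (l - 5)*(l^2 - 2*l) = l*(l - 5)*(l - 2)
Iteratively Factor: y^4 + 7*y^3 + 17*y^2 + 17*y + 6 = (y + 1)*(y^3 + 6*y^2 + 11*y + 6) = (y + 1)*(y + 3)*(y^2 + 3*y + 2) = (y + 1)*(y + 2)*(y + 3)*(y + 1)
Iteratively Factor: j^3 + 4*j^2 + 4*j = (j + 2)*(j^2 + 2*j) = (j + 2)^2*(j)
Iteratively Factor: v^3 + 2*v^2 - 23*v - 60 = (v + 4)*(v^2 - 2*v - 15) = (v - 5)*(v + 4)*(v + 3)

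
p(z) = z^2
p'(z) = 2*z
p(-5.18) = 26.83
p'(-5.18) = -10.36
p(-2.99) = 8.94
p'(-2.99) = -5.98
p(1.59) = 2.53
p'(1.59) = 3.18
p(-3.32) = 11.02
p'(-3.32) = -6.64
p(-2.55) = 6.50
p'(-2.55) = -5.10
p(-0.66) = 0.44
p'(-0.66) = -1.32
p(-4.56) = 20.79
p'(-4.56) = -9.12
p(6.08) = 36.97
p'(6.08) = 12.16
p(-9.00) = 81.00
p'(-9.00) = -18.00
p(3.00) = 9.00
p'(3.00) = 6.00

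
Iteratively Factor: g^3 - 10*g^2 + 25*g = (g)*(g^2 - 10*g + 25) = g*(g - 5)*(g - 5)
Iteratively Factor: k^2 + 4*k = (k)*(k + 4)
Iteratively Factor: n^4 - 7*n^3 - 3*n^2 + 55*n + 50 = (n - 5)*(n^3 - 2*n^2 - 13*n - 10) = (n - 5)*(n + 2)*(n^2 - 4*n - 5) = (n - 5)*(n + 1)*(n + 2)*(n - 5)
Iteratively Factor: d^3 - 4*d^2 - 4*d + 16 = (d - 2)*(d^2 - 2*d - 8) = (d - 2)*(d + 2)*(d - 4)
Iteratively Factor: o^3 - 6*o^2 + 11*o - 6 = (o - 2)*(o^2 - 4*o + 3) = (o - 2)*(o - 1)*(o - 3)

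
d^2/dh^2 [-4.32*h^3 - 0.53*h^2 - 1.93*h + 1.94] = -25.92*h - 1.06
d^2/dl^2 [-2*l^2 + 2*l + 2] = -4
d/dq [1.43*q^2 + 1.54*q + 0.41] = 2.86*q + 1.54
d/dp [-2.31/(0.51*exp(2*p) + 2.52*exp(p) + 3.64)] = (2.3562*exp(p) + 5.8212)*exp(p)/(0.51*exp(2*p) + 2.52*exp(p) + 3.64)^2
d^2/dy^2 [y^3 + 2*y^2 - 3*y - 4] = 6*y + 4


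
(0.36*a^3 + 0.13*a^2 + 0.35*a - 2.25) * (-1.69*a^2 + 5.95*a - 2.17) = -0.6084*a^5 + 1.9223*a^4 - 0.5992*a^3 + 5.6029*a^2 - 14.147*a + 4.8825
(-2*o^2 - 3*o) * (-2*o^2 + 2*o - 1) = 4*o^4 + 2*o^3 - 4*o^2 + 3*o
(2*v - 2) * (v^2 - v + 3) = 2*v^3 - 4*v^2 + 8*v - 6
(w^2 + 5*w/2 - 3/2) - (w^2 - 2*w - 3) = 9*w/2 + 3/2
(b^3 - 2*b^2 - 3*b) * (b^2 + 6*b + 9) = b^5 + 4*b^4 - 6*b^3 - 36*b^2 - 27*b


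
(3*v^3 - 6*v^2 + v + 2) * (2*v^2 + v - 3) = 6*v^5 - 9*v^4 - 13*v^3 + 23*v^2 - v - 6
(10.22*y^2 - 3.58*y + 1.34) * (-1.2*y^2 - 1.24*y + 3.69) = -12.264*y^4 - 8.3768*y^3 + 40.543*y^2 - 14.8718*y + 4.9446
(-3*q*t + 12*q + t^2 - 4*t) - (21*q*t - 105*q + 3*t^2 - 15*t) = -24*q*t + 117*q - 2*t^2 + 11*t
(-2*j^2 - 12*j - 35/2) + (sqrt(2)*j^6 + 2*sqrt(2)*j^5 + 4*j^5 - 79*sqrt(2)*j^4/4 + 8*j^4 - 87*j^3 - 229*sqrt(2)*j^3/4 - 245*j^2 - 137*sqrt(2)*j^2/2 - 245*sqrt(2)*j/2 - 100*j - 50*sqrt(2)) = sqrt(2)*j^6 + 2*sqrt(2)*j^5 + 4*j^5 - 79*sqrt(2)*j^4/4 + 8*j^4 - 87*j^3 - 229*sqrt(2)*j^3/4 - 247*j^2 - 137*sqrt(2)*j^2/2 - 245*sqrt(2)*j/2 - 112*j - 50*sqrt(2) - 35/2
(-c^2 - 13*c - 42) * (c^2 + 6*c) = -c^4 - 19*c^3 - 120*c^2 - 252*c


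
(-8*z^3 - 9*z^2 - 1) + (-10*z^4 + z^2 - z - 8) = -10*z^4 - 8*z^3 - 8*z^2 - z - 9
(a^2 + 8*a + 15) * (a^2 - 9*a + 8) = a^4 - a^3 - 49*a^2 - 71*a + 120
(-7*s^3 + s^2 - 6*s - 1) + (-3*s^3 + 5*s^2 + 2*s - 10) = -10*s^3 + 6*s^2 - 4*s - 11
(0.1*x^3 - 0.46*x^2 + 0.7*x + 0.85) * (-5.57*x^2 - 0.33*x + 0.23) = -0.557*x^5 + 2.5292*x^4 - 3.7242*x^3 - 5.0713*x^2 - 0.1195*x + 0.1955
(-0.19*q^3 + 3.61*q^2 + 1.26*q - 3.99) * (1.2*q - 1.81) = -0.228*q^4 + 4.6759*q^3 - 5.0221*q^2 - 7.0686*q + 7.2219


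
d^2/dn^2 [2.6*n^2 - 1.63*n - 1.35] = 5.20000000000000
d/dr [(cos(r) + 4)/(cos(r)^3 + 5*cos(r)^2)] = (17*cos(r) + cos(2*r) + 41)*sin(r)/((cos(r) + 5)^2*cos(r)^3)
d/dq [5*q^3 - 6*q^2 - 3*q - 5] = 15*q^2 - 12*q - 3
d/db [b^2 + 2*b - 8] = 2*b + 2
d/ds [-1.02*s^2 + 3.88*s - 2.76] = 3.88 - 2.04*s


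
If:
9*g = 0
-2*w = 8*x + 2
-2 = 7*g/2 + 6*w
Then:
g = 0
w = -1/3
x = -1/6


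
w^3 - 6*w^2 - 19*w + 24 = (w - 8)*(w - 1)*(w + 3)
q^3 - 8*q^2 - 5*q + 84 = (q - 7)*(q - 4)*(q + 3)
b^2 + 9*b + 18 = (b + 3)*(b + 6)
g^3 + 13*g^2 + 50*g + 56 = (g + 2)*(g + 4)*(g + 7)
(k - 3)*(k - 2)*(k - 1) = k^3 - 6*k^2 + 11*k - 6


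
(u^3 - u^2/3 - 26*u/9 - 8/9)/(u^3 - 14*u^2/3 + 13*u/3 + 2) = (u + 4/3)/(u - 3)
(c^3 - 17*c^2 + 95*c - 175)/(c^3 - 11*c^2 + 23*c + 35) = (c - 5)/(c + 1)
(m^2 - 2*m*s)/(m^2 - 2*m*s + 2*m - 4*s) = m/(m + 2)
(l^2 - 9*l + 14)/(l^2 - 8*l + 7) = (l - 2)/(l - 1)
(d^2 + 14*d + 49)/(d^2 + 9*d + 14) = (d + 7)/(d + 2)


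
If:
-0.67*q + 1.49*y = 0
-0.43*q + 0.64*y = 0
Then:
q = 0.00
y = 0.00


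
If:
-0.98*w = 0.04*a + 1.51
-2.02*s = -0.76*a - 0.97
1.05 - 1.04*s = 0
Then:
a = 1.41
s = 1.01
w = -1.60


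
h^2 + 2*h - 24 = (h - 4)*(h + 6)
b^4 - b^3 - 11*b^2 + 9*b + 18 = (b - 3)*(b - 2)*(b + 1)*(b + 3)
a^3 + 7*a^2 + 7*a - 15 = (a - 1)*(a + 3)*(a + 5)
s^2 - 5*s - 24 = (s - 8)*(s + 3)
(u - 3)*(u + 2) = u^2 - u - 6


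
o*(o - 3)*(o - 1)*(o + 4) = o^4 - 13*o^2 + 12*o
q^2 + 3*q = q*(q + 3)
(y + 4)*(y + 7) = y^2 + 11*y + 28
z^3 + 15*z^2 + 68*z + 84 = (z + 2)*(z + 6)*(z + 7)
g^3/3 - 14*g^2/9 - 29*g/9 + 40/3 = (g/3 + 1)*(g - 5)*(g - 8/3)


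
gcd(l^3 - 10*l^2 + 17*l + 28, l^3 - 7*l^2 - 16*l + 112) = l^2 - 11*l + 28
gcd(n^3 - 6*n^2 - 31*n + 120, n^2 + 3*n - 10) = n + 5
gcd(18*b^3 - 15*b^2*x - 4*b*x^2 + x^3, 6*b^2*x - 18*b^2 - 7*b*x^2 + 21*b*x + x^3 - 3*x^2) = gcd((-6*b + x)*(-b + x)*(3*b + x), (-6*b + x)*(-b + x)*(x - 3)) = 6*b^2 - 7*b*x + x^2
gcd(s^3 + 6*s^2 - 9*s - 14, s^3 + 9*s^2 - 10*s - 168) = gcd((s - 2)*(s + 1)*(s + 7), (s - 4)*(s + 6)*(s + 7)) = s + 7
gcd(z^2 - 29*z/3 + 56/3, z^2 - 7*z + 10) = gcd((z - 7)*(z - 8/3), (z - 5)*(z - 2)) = 1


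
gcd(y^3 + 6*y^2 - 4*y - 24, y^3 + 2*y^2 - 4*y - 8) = y^2 - 4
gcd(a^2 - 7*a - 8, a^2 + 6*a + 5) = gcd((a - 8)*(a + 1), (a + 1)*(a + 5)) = a + 1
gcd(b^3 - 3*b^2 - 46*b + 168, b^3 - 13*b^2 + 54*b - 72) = b^2 - 10*b + 24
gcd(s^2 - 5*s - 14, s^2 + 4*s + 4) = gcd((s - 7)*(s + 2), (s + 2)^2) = s + 2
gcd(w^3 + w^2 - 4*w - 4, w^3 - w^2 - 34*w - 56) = w + 2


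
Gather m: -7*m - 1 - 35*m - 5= -42*m - 6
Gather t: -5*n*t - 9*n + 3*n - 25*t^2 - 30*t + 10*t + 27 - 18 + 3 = -6*n - 25*t^2 + t*(-5*n - 20) + 12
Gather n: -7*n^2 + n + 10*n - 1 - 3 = -7*n^2 + 11*n - 4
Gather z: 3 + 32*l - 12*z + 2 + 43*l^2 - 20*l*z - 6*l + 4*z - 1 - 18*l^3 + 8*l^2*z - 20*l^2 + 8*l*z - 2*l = -18*l^3 + 23*l^2 + 24*l + z*(8*l^2 - 12*l - 8) + 4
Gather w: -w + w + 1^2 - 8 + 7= 0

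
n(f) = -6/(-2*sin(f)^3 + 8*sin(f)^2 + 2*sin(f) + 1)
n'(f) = -6*(6*sin(f)^2*cos(f) - 16*sin(f)*cos(f) - 2*cos(f))/(-2*sin(f)^3 + 8*sin(f)^2 + 2*sin(f) + 1)^2 = 12*(16*sin(2*f) + cos(f) + 3*cos(3*f))/(-sin(f) - sin(3*f) + 8*cos(2*f) - 10)^2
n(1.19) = -0.74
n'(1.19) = 0.39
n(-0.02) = -6.23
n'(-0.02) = 10.85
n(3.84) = -1.69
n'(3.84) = 3.92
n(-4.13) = -0.85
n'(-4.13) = -0.73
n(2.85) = -2.74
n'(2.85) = -7.32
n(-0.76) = -1.47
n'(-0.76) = -3.11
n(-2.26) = -1.17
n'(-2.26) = 2.01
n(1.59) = -0.67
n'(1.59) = -0.02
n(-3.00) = -6.80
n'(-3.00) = 2.88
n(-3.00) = -6.80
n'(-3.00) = 2.88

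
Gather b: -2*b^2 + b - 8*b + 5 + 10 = -2*b^2 - 7*b + 15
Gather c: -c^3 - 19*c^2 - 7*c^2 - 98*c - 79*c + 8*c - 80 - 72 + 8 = -c^3 - 26*c^2 - 169*c - 144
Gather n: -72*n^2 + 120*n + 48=-72*n^2 + 120*n + 48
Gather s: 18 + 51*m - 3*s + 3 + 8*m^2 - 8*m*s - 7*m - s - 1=8*m^2 + 44*m + s*(-8*m - 4) + 20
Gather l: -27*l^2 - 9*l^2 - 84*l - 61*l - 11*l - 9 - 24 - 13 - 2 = -36*l^2 - 156*l - 48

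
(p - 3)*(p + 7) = p^2 + 4*p - 21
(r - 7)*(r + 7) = r^2 - 49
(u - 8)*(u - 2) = u^2 - 10*u + 16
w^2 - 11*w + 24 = (w - 8)*(w - 3)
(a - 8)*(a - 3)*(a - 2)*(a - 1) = a^4 - 14*a^3 + 59*a^2 - 94*a + 48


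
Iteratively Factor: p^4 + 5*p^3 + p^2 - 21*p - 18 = (p + 1)*(p^3 + 4*p^2 - 3*p - 18) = (p - 2)*(p + 1)*(p^2 + 6*p + 9) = (p - 2)*(p + 1)*(p + 3)*(p + 3)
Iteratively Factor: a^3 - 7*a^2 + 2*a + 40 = (a - 4)*(a^2 - 3*a - 10) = (a - 4)*(a + 2)*(a - 5)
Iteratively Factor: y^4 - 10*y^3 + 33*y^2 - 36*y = (y)*(y^3 - 10*y^2 + 33*y - 36) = y*(y - 3)*(y^2 - 7*y + 12) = y*(y - 3)^2*(y - 4)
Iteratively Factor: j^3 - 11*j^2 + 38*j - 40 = (j - 5)*(j^2 - 6*j + 8) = (j - 5)*(j - 4)*(j - 2)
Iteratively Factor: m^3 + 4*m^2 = (m)*(m^2 + 4*m) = m*(m + 4)*(m)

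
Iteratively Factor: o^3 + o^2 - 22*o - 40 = (o + 2)*(o^2 - o - 20) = (o - 5)*(o + 2)*(o + 4)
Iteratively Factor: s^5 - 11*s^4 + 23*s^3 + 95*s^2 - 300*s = (s)*(s^4 - 11*s^3 + 23*s^2 + 95*s - 300) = s*(s + 3)*(s^3 - 14*s^2 + 65*s - 100) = s*(s - 4)*(s + 3)*(s^2 - 10*s + 25) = s*(s - 5)*(s - 4)*(s + 3)*(s - 5)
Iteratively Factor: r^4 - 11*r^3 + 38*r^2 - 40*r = (r)*(r^3 - 11*r^2 + 38*r - 40) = r*(r - 5)*(r^2 - 6*r + 8) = r*(r - 5)*(r - 2)*(r - 4)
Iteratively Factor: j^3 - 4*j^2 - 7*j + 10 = (j + 2)*(j^2 - 6*j + 5) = (j - 5)*(j + 2)*(j - 1)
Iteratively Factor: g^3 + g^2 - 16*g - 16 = (g + 4)*(g^2 - 3*g - 4) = (g + 1)*(g + 4)*(g - 4)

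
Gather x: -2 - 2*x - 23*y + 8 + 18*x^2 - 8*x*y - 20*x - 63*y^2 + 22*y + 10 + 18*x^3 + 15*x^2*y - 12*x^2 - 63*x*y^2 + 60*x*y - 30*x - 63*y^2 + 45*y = 18*x^3 + x^2*(15*y + 6) + x*(-63*y^2 + 52*y - 52) - 126*y^2 + 44*y + 16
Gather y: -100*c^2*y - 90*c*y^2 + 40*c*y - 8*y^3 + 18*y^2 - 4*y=-8*y^3 + y^2*(18 - 90*c) + y*(-100*c^2 + 40*c - 4)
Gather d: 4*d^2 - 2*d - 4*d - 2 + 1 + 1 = 4*d^2 - 6*d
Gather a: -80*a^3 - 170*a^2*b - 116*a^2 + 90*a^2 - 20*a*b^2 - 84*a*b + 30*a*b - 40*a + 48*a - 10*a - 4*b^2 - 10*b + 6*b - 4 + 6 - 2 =-80*a^3 + a^2*(-170*b - 26) + a*(-20*b^2 - 54*b - 2) - 4*b^2 - 4*b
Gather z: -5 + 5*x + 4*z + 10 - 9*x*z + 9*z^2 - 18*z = 5*x + 9*z^2 + z*(-9*x - 14) + 5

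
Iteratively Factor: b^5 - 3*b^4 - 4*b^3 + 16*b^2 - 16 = (b + 2)*(b^4 - 5*b^3 + 6*b^2 + 4*b - 8) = (b - 2)*(b + 2)*(b^3 - 3*b^2 + 4) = (b - 2)*(b + 1)*(b + 2)*(b^2 - 4*b + 4) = (b - 2)^2*(b + 1)*(b + 2)*(b - 2)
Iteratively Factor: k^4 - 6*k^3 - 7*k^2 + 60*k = (k + 3)*(k^3 - 9*k^2 + 20*k) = k*(k + 3)*(k^2 - 9*k + 20) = k*(k - 5)*(k + 3)*(k - 4)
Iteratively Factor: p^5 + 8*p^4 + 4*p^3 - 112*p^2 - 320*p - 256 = (p + 2)*(p^4 + 6*p^3 - 8*p^2 - 96*p - 128) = (p + 2)*(p + 4)*(p^3 + 2*p^2 - 16*p - 32) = (p + 2)^2*(p + 4)*(p^2 - 16) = (p + 2)^2*(p + 4)^2*(p - 4)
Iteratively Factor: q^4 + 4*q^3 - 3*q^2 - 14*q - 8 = (q + 1)*(q^3 + 3*q^2 - 6*q - 8) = (q + 1)*(q + 4)*(q^2 - q - 2) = (q + 1)^2*(q + 4)*(q - 2)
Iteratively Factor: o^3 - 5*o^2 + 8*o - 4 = (o - 1)*(o^2 - 4*o + 4) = (o - 2)*(o - 1)*(o - 2)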